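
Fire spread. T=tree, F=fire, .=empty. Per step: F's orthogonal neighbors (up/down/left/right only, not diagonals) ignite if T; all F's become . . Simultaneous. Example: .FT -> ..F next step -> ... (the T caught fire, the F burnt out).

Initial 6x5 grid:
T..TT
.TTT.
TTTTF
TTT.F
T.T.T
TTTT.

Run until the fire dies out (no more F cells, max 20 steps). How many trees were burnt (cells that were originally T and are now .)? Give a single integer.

Step 1: +2 fires, +2 burnt (F count now 2)
Step 2: +2 fires, +2 burnt (F count now 2)
Step 3: +4 fires, +2 burnt (F count now 4)
Step 4: +5 fires, +4 burnt (F count now 5)
Step 5: +2 fires, +5 burnt (F count now 2)
Step 6: +3 fires, +2 burnt (F count now 3)
Step 7: +1 fires, +3 burnt (F count now 1)
Step 8: +0 fires, +1 burnt (F count now 0)
Fire out after step 8
Initially T: 20, now '.': 29
Total burnt (originally-T cells now '.'): 19

Answer: 19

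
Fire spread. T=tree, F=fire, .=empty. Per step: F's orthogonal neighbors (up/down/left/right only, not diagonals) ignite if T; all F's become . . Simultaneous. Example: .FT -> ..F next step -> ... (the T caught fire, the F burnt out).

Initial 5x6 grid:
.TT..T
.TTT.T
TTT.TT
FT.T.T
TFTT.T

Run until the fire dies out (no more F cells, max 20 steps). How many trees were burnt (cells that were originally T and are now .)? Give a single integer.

Step 1: +4 fires, +2 burnt (F count now 4)
Step 2: +2 fires, +4 burnt (F count now 2)
Step 3: +3 fires, +2 burnt (F count now 3)
Step 4: +2 fires, +3 burnt (F count now 2)
Step 5: +2 fires, +2 burnt (F count now 2)
Step 6: +0 fires, +2 burnt (F count now 0)
Fire out after step 6
Initially T: 19, now '.': 24
Total burnt (originally-T cells now '.'): 13

Answer: 13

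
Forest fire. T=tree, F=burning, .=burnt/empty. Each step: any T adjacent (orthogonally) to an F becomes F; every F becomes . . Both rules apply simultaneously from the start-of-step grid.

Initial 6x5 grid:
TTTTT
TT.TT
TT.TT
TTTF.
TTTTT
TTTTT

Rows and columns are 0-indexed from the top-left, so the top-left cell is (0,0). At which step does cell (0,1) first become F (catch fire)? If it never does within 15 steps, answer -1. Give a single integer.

Step 1: cell (0,1)='T' (+3 fires, +1 burnt)
Step 2: cell (0,1)='T' (+6 fires, +3 burnt)
Step 3: cell (0,1)='T' (+7 fires, +6 burnt)
Step 4: cell (0,1)='T' (+6 fires, +7 burnt)
Step 5: cell (0,1)='F' (+3 fires, +6 burnt)
  -> target ignites at step 5
Step 6: cell (0,1)='.' (+1 fires, +3 burnt)
Step 7: cell (0,1)='.' (+0 fires, +1 burnt)
  fire out at step 7

5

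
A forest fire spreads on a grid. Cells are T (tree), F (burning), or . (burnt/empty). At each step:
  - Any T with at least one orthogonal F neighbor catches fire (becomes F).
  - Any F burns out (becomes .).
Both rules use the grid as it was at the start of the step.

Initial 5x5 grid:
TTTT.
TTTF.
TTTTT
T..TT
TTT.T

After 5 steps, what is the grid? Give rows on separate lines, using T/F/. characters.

Step 1: 3 trees catch fire, 1 burn out
  TTTF.
  TTF..
  TTTFT
  T..TT
  TTT.T
Step 2: 5 trees catch fire, 3 burn out
  TTF..
  TF...
  TTF.F
  T..FT
  TTT.T
Step 3: 4 trees catch fire, 5 burn out
  TF...
  F....
  TF...
  T...F
  TTT.T
Step 4: 3 trees catch fire, 4 burn out
  F....
  .....
  F....
  T....
  TTT.F
Step 5: 1 trees catch fire, 3 burn out
  .....
  .....
  .....
  F....
  TTT..

.....
.....
.....
F....
TTT..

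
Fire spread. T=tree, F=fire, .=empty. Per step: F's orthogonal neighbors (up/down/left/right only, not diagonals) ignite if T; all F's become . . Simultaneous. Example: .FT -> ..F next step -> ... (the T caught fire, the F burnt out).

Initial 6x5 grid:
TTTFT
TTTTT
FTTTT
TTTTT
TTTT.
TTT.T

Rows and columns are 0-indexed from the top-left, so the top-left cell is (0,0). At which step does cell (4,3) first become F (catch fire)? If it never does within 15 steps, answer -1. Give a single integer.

Step 1: cell (4,3)='T' (+6 fires, +2 burnt)
Step 2: cell (4,3)='T' (+9 fires, +6 burnt)
Step 3: cell (4,3)='T' (+5 fires, +9 burnt)
Step 4: cell (4,3)='F' (+4 fires, +5 burnt)
  -> target ignites at step 4
Step 5: cell (4,3)='.' (+1 fires, +4 burnt)
Step 6: cell (4,3)='.' (+0 fires, +1 burnt)
  fire out at step 6

4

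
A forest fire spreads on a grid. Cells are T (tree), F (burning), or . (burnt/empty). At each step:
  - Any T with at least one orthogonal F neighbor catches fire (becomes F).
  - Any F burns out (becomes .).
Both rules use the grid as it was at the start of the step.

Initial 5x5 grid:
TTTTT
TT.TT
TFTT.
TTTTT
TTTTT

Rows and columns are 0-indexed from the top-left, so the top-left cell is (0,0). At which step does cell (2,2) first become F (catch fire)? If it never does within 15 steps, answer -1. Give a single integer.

Step 1: cell (2,2)='F' (+4 fires, +1 burnt)
  -> target ignites at step 1
Step 2: cell (2,2)='.' (+6 fires, +4 burnt)
Step 3: cell (2,2)='.' (+6 fires, +6 burnt)
Step 4: cell (2,2)='.' (+4 fires, +6 burnt)
Step 5: cell (2,2)='.' (+2 fires, +4 burnt)
Step 6: cell (2,2)='.' (+0 fires, +2 burnt)
  fire out at step 6

1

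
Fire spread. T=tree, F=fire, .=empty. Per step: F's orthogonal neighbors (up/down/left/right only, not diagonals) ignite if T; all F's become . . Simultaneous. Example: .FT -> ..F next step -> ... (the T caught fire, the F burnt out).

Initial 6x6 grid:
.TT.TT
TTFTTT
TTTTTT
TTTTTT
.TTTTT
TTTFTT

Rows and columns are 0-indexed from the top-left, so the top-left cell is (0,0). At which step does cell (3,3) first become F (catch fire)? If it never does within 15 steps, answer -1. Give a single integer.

Step 1: cell (3,3)='T' (+7 fires, +2 burnt)
Step 2: cell (3,3)='F' (+11 fires, +7 burnt)
  -> target ignites at step 2
Step 3: cell (3,3)='.' (+9 fires, +11 burnt)
Step 4: cell (3,3)='.' (+4 fires, +9 burnt)
Step 5: cell (3,3)='.' (+0 fires, +4 burnt)
  fire out at step 5

2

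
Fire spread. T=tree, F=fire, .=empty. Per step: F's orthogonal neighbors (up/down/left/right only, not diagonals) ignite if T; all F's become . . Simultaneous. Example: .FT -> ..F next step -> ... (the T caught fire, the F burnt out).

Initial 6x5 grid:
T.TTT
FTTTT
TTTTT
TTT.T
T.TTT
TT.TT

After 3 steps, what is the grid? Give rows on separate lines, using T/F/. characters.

Step 1: 3 trees catch fire, 1 burn out
  F.TTT
  .FTTT
  FTTTT
  TTT.T
  T.TTT
  TT.TT
Step 2: 3 trees catch fire, 3 burn out
  ..TTT
  ..FTT
  .FTTT
  FTT.T
  T.TTT
  TT.TT
Step 3: 5 trees catch fire, 3 burn out
  ..FTT
  ...FT
  ..FTT
  .FT.T
  F.TTT
  TT.TT

..FTT
...FT
..FTT
.FT.T
F.TTT
TT.TT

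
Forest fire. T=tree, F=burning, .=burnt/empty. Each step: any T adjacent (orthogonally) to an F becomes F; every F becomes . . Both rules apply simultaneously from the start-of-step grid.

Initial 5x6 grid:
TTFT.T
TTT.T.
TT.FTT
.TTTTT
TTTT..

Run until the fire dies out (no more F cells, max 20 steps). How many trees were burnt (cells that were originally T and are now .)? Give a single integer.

Answer: 20

Derivation:
Step 1: +5 fires, +2 burnt (F count now 5)
Step 2: +7 fires, +5 burnt (F count now 7)
Step 3: +5 fires, +7 burnt (F count now 5)
Step 4: +2 fires, +5 burnt (F count now 2)
Step 5: +1 fires, +2 burnt (F count now 1)
Step 6: +0 fires, +1 burnt (F count now 0)
Fire out after step 6
Initially T: 21, now '.': 29
Total burnt (originally-T cells now '.'): 20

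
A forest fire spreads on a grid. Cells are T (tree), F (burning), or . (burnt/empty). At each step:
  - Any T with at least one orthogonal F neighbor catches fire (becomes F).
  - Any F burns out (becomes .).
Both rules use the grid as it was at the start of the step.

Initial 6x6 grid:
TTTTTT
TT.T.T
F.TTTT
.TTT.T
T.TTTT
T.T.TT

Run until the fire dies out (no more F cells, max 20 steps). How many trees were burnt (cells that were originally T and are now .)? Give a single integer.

Step 1: +1 fires, +1 burnt (F count now 1)
Step 2: +2 fires, +1 burnt (F count now 2)
Step 3: +1 fires, +2 burnt (F count now 1)
Step 4: +1 fires, +1 burnt (F count now 1)
Step 5: +1 fires, +1 burnt (F count now 1)
Step 6: +2 fires, +1 burnt (F count now 2)
Step 7: +2 fires, +2 burnt (F count now 2)
Step 8: +4 fires, +2 burnt (F count now 4)
Step 9: +3 fires, +4 burnt (F count now 3)
Step 10: +4 fires, +3 burnt (F count now 4)
Step 11: +3 fires, +4 burnt (F count now 3)
Step 12: +1 fires, +3 burnt (F count now 1)
Step 13: +0 fires, +1 burnt (F count now 0)
Fire out after step 13
Initially T: 27, now '.': 34
Total burnt (originally-T cells now '.'): 25

Answer: 25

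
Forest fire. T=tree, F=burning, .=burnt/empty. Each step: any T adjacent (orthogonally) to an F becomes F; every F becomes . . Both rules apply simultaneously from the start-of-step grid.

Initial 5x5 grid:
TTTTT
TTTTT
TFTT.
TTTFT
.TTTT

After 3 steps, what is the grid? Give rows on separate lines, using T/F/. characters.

Step 1: 8 trees catch fire, 2 burn out
  TTTTT
  TFTTT
  F.FF.
  TFF.F
  .TTFT
Step 2: 8 trees catch fire, 8 burn out
  TFTTT
  F.FFT
  .....
  F....
  .FF.F
Step 3: 4 trees catch fire, 8 burn out
  F.FFT
  ....F
  .....
  .....
  .....

F.FFT
....F
.....
.....
.....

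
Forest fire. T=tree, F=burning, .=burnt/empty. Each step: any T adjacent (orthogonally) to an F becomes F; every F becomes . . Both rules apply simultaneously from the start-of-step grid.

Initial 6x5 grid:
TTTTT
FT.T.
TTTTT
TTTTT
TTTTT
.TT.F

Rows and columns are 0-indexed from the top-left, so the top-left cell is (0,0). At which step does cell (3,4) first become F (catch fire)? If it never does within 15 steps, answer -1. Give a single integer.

Step 1: cell (3,4)='T' (+4 fires, +2 burnt)
Step 2: cell (3,4)='F' (+5 fires, +4 burnt)
  -> target ignites at step 2
Step 3: cell (3,4)='.' (+7 fires, +5 burnt)
Step 4: cell (3,4)='.' (+5 fires, +7 burnt)
Step 5: cell (3,4)='.' (+3 fires, +5 burnt)
Step 6: cell (3,4)='.' (+0 fires, +3 burnt)
  fire out at step 6

2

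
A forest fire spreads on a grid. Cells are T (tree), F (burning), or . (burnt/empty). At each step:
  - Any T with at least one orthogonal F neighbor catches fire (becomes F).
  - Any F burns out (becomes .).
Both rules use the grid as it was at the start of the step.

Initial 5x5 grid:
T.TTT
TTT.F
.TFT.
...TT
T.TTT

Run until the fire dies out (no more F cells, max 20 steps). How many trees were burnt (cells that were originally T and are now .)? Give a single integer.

Step 1: +4 fires, +2 burnt (F count now 4)
Step 2: +4 fires, +4 burnt (F count now 4)
Step 3: +3 fires, +4 burnt (F count now 3)
Step 4: +3 fires, +3 burnt (F count now 3)
Step 5: +0 fires, +3 burnt (F count now 0)
Fire out after step 5
Initially T: 15, now '.': 24
Total burnt (originally-T cells now '.'): 14

Answer: 14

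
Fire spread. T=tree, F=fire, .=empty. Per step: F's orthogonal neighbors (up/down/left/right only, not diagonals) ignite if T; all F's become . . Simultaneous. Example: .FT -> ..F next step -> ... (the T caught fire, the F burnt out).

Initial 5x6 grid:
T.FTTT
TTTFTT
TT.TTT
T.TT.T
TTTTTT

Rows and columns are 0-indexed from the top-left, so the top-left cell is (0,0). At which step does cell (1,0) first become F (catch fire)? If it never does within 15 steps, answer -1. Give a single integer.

Step 1: cell (1,0)='T' (+4 fires, +2 burnt)
Step 2: cell (1,0)='T' (+5 fires, +4 burnt)
Step 3: cell (1,0)='F' (+6 fires, +5 burnt)
  -> target ignites at step 3
Step 4: cell (1,0)='.' (+5 fires, +6 burnt)
Step 5: cell (1,0)='.' (+3 fires, +5 burnt)
Step 6: cell (1,0)='.' (+1 fires, +3 burnt)
Step 7: cell (1,0)='.' (+0 fires, +1 burnt)
  fire out at step 7

3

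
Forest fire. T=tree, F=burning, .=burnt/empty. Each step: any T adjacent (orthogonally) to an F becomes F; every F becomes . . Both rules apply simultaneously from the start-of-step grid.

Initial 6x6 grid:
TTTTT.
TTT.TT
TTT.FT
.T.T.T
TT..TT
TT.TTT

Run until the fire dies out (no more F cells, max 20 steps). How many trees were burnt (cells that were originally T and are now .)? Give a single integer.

Step 1: +2 fires, +1 burnt (F count now 2)
Step 2: +3 fires, +2 burnt (F count now 3)
Step 3: +2 fires, +3 burnt (F count now 2)
Step 4: +3 fires, +2 burnt (F count now 3)
Step 5: +3 fires, +3 burnt (F count now 3)
Step 6: +4 fires, +3 burnt (F count now 4)
Step 7: +2 fires, +4 burnt (F count now 2)
Step 8: +2 fires, +2 burnt (F count now 2)
Step 9: +1 fires, +2 burnt (F count now 1)
Step 10: +2 fires, +1 burnt (F count now 2)
Step 11: +1 fires, +2 burnt (F count now 1)
Step 12: +0 fires, +1 burnt (F count now 0)
Fire out after step 12
Initially T: 26, now '.': 35
Total burnt (originally-T cells now '.'): 25

Answer: 25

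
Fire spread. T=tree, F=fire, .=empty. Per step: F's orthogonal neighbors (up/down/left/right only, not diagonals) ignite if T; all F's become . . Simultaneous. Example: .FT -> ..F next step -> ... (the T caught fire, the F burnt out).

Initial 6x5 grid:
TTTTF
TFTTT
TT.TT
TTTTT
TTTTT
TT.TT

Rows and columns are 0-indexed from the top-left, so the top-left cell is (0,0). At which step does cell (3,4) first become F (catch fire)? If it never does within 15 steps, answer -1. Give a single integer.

Step 1: cell (3,4)='T' (+6 fires, +2 burnt)
Step 2: cell (3,4)='T' (+6 fires, +6 burnt)
Step 3: cell (3,4)='F' (+5 fires, +6 burnt)
  -> target ignites at step 3
Step 4: cell (3,4)='.' (+5 fires, +5 burnt)
Step 5: cell (3,4)='.' (+3 fires, +5 burnt)
Step 6: cell (3,4)='.' (+1 fires, +3 burnt)
Step 7: cell (3,4)='.' (+0 fires, +1 burnt)
  fire out at step 7

3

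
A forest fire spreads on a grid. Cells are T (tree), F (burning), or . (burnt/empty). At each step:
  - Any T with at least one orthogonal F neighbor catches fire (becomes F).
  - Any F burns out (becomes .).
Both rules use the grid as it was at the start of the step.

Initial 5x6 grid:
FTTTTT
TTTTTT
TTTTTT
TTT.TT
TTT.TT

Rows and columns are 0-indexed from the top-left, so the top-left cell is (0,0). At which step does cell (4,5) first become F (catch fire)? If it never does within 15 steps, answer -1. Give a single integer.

Step 1: cell (4,5)='T' (+2 fires, +1 burnt)
Step 2: cell (4,5)='T' (+3 fires, +2 burnt)
Step 3: cell (4,5)='T' (+4 fires, +3 burnt)
Step 4: cell (4,5)='T' (+5 fires, +4 burnt)
Step 5: cell (4,5)='T' (+5 fires, +5 burnt)
Step 6: cell (4,5)='T' (+3 fires, +5 burnt)
Step 7: cell (4,5)='T' (+2 fires, +3 burnt)
Step 8: cell (4,5)='T' (+2 fires, +2 burnt)
Step 9: cell (4,5)='F' (+1 fires, +2 burnt)
  -> target ignites at step 9
Step 10: cell (4,5)='.' (+0 fires, +1 burnt)
  fire out at step 10

9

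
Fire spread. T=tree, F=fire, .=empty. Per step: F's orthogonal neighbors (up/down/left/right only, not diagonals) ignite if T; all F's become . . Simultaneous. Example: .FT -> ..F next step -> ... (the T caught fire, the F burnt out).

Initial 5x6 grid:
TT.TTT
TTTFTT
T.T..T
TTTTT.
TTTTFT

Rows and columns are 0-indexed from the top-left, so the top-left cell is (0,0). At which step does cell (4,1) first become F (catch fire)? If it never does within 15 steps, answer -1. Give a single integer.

Step 1: cell (4,1)='T' (+6 fires, +2 burnt)
Step 2: cell (4,1)='T' (+6 fires, +6 burnt)
Step 3: cell (4,1)='F' (+6 fires, +6 burnt)
  -> target ignites at step 3
Step 4: cell (4,1)='.' (+4 fires, +6 burnt)
Step 5: cell (4,1)='.' (+1 fires, +4 burnt)
Step 6: cell (4,1)='.' (+0 fires, +1 burnt)
  fire out at step 6

3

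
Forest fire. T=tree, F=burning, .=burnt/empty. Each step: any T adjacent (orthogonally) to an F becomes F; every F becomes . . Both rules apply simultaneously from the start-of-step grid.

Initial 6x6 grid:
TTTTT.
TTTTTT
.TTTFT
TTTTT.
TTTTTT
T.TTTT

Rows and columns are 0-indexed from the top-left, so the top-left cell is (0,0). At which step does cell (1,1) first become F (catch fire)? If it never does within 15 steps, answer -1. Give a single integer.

Step 1: cell (1,1)='T' (+4 fires, +1 burnt)
Step 2: cell (1,1)='T' (+6 fires, +4 burnt)
Step 3: cell (1,1)='T' (+7 fires, +6 burnt)
Step 4: cell (1,1)='F' (+6 fires, +7 burnt)
  -> target ignites at step 4
Step 5: cell (1,1)='.' (+5 fires, +6 burnt)
Step 6: cell (1,1)='.' (+2 fires, +5 burnt)
Step 7: cell (1,1)='.' (+1 fires, +2 burnt)
Step 8: cell (1,1)='.' (+0 fires, +1 burnt)
  fire out at step 8

4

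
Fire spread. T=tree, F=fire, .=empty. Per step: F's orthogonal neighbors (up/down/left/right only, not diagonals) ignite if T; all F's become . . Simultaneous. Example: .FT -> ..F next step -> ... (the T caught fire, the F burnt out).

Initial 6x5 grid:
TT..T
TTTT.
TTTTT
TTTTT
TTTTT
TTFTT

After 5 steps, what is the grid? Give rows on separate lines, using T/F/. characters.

Step 1: 3 trees catch fire, 1 burn out
  TT..T
  TTTT.
  TTTTT
  TTTTT
  TTFTT
  TF.FT
Step 2: 5 trees catch fire, 3 burn out
  TT..T
  TTTT.
  TTTTT
  TTFTT
  TF.FT
  F...F
Step 3: 5 trees catch fire, 5 burn out
  TT..T
  TTTT.
  TTFTT
  TF.FT
  F...F
  .....
Step 4: 5 trees catch fire, 5 burn out
  TT..T
  TTFT.
  TF.FT
  F...F
  .....
  .....
Step 5: 4 trees catch fire, 5 burn out
  TT..T
  TF.F.
  F...F
  .....
  .....
  .....

TT..T
TF.F.
F...F
.....
.....
.....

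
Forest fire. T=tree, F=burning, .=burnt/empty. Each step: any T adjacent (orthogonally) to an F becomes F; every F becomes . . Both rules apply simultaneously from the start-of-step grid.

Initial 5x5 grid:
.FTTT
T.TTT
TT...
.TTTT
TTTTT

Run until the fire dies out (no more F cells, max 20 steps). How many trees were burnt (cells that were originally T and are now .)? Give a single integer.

Step 1: +1 fires, +1 burnt (F count now 1)
Step 2: +2 fires, +1 burnt (F count now 2)
Step 3: +2 fires, +2 burnt (F count now 2)
Step 4: +1 fires, +2 burnt (F count now 1)
Step 5: +0 fires, +1 burnt (F count now 0)
Fire out after step 5
Initially T: 18, now '.': 13
Total burnt (originally-T cells now '.'): 6

Answer: 6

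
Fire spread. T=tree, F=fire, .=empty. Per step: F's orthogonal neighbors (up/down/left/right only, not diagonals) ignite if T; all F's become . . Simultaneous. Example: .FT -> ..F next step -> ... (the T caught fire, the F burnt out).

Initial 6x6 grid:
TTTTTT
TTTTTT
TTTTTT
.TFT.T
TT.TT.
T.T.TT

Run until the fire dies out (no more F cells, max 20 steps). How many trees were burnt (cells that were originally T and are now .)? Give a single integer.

Step 1: +3 fires, +1 burnt (F count now 3)
Step 2: +5 fires, +3 burnt (F count now 5)
Step 3: +7 fires, +5 burnt (F count now 7)
Step 4: +7 fires, +7 burnt (F count now 7)
Step 5: +5 fires, +7 burnt (F count now 5)
Step 6: +1 fires, +5 burnt (F count now 1)
Step 7: +0 fires, +1 burnt (F count now 0)
Fire out after step 7
Initially T: 29, now '.': 35
Total burnt (originally-T cells now '.'): 28

Answer: 28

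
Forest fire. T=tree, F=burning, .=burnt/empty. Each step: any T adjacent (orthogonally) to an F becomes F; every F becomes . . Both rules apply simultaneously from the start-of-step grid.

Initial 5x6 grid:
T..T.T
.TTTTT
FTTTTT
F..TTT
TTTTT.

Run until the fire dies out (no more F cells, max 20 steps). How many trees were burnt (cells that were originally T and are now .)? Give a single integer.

Step 1: +2 fires, +2 burnt (F count now 2)
Step 2: +3 fires, +2 burnt (F count now 3)
Step 3: +3 fires, +3 burnt (F count now 3)
Step 4: +4 fires, +3 burnt (F count now 4)
Step 5: +5 fires, +4 burnt (F count now 5)
Step 6: +2 fires, +5 burnt (F count now 2)
Step 7: +1 fires, +2 burnt (F count now 1)
Step 8: +0 fires, +1 burnt (F count now 0)
Fire out after step 8
Initially T: 21, now '.': 29
Total burnt (originally-T cells now '.'): 20

Answer: 20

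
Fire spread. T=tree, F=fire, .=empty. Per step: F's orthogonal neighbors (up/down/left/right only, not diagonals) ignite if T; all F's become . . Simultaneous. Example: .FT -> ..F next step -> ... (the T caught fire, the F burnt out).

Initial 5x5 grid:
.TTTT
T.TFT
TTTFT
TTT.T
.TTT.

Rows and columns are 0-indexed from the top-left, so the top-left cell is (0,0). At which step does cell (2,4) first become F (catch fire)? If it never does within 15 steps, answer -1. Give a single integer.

Step 1: cell (2,4)='F' (+5 fires, +2 burnt)
  -> target ignites at step 1
Step 2: cell (2,4)='.' (+5 fires, +5 burnt)
Step 3: cell (2,4)='.' (+4 fires, +5 burnt)
Step 4: cell (2,4)='.' (+4 fires, +4 burnt)
Step 5: cell (2,4)='.' (+0 fires, +4 burnt)
  fire out at step 5

1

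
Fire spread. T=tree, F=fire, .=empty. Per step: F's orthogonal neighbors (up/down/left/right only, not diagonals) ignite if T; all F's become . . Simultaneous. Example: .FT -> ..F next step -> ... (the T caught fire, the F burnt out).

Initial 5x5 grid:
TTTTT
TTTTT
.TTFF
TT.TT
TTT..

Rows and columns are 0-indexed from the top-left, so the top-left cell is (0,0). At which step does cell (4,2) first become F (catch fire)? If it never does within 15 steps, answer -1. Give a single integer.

Step 1: cell (4,2)='T' (+5 fires, +2 burnt)
Step 2: cell (4,2)='T' (+4 fires, +5 burnt)
Step 3: cell (4,2)='T' (+3 fires, +4 burnt)
Step 4: cell (4,2)='T' (+4 fires, +3 burnt)
Step 5: cell (4,2)='F' (+3 fires, +4 burnt)
  -> target ignites at step 5
Step 6: cell (4,2)='.' (+0 fires, +3 burnt)
  fire out at step 6

5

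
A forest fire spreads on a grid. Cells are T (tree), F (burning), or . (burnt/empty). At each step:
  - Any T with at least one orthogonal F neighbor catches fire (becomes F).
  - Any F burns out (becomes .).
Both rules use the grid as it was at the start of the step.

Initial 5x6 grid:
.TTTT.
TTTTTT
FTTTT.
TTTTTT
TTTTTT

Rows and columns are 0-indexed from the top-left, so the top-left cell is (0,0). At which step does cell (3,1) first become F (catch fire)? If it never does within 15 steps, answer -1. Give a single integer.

Step 1: cell (3,1)='T' (+3 fires, +1 burnt)
Step 2: cell (3,1)='F' (+4 fires, +3 burnt)
  -> target ignites at step 2
Step 3: cell (3,1)='.' (+5 fires, +4 burnt)
Step 4: cell (3,1)='.' (+5 fires, +5 burnt)
Step 5: cell (3,1)='.' (+4 fires, +5 burnt)
Step 6: cell (3,1)='.' (+4 fires, +4 burnt)
Step 7: cell (3,1)='.' (+1 fires, +4 burnt)
Step 8: cell (3,1)='.' (+0 fires, +1 burnt)
  fire out at step 8

2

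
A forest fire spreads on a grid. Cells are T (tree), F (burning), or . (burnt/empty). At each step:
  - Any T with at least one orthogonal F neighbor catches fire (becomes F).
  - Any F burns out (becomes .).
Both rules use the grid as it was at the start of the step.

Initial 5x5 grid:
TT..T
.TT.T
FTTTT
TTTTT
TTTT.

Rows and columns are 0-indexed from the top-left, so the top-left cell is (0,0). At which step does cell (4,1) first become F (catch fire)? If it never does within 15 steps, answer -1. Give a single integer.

Step 1: cell (4,1)='T' (+2 fires, +1 burnt)
Step 2: cell (4,1)='T' (+4 fires, +2 burnt)
Step 3: cell (4,1)='F' (+5 fires, +4 burnt)
  -> target ignites at step 3
Step 4: cell (4,1)='.' (+4 fires, +5 burnt)
Step 5: cell (4,1)='.' (+3 fires, +4 burnt)
Step 6: cell (4,1)='.' (+1 fires, +3 burnt)
Step 7: cell (4,1)='.' (+0 fires, +1 burnt)
  fire out at step 7

3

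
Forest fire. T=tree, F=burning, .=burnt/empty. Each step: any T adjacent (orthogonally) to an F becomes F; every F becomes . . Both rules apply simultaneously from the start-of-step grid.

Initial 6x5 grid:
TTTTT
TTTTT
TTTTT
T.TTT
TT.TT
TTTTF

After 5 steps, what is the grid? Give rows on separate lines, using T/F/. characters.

Step 1: 2 trees catch fire, 1 burn out
  TTTTT
  TTTTT
  TTTTT
  T.TTT
  TT.TF
  TTTF.
Step 2: 3 trees catch fire, 2 burn out
  TTTTT
  TTTTT
  TTTTT
  T.TTF
  TT.F.
  TTF..
Step 3: 3 trees catch fire, 3 burn out
  TTTTT
  TTTTT
  TTTTF
  T.TF.
  TT...
  TF...
Step 4: 5 trees catch fire, 3 burn out
  TTTTT
  TTTTF
  TTTF.
  T.F..
  TF...
  F....
Step 5: 4 trees catch fire, 5 burn out
  TTTTF
  TTTF.
  TTF..
  T....
  F....
  .....

TTTTF
TTTF.
TTF..
T....
F....
.....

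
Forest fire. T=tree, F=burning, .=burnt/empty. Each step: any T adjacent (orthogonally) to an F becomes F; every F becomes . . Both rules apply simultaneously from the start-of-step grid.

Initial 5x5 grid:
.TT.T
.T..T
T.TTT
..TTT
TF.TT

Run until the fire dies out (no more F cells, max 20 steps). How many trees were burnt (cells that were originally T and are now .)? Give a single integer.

Answer: 1

Derivation:
Step 1: +1 fires, +1 burnt (F count now 1)
Step 2: +0 fires, +1 burnt (F count now 0)
Fire out after step 2
Initially T: 15, now '.': 11
Total burnt (originally-T cells now '.'): 1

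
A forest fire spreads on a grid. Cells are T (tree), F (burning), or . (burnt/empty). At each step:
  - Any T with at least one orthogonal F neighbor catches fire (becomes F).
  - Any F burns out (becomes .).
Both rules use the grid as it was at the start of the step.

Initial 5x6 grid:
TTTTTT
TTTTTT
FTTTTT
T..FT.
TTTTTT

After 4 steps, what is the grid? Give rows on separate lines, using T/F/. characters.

Step 1: 6 trees catch fire, 2 burn out
  TTTTTT
  FTTTTT
  .FTFTT
  F...F.
  TTTFTT
Step 2: 8 trees catch fire, 6 burn out
  FTTTTT
  .FTFTT
  ..F.FT
  ......
  FTF.FT
Step 3: 7 trees catch fire, 8 burn out
  .FTFTT
  ..F.FT
  .....F
  ......
  .F...F
Step 4: 3 trees catch fire, 7 burn out
  ..F.FT
  .....F
  ......
  ......
  ......

..F.FT
.....F
......
......
......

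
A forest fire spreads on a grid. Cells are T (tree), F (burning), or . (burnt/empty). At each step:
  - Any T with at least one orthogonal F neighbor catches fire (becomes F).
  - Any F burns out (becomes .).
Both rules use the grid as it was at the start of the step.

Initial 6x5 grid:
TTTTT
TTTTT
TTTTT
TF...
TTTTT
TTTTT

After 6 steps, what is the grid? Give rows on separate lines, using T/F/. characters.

Step 1: 3 trees catch fire, 1 burn out
  TTTTT
  TTTTT
  TFTTT
  F....
  TFTTT
  TTTTT
Step 2: 6 trees catch fire, 3 burn out
  TTTTT
  TFTTT
  F.FTT
  .....
  F.FTT
  TFTTT
Step 3: 7 trees catch fire, 6 burn out
  TFTTT
  F.FTT
  ...FT
  .....
  ...FT
  F.FTT
Step 4: 6 trees catch fire, 7 burn out
  F.FTT
  ...FT
  ....F
  .....
  ....F
  ...FT
Step 5: 3 trees catch fire, 6 burn out
  ...FT
  ....F
  .....
  .....
  .....
  ....F
Step 6: 1 trees catch fire, 3 burn out
  ....F
  .....
  .....
  .....
  .....
  .....

....F
.....
.....
.....
.....
.....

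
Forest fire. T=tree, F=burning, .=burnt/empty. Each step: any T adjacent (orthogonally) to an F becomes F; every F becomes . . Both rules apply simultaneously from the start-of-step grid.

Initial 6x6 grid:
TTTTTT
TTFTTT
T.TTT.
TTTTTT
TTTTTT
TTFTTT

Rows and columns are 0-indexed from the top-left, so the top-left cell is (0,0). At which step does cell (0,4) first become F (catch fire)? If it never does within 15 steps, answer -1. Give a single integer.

Step 1: cell (0,4)='T' (+7 fires, +2 burnt)
Step 2: cell (0,4)='T' (+10 fires, +7 burnt)
Step 3: cell (0,4)='F' (+10 fires, +10 burnt)
  -> target ignites at step 3
Step 4: cell (0,4)='.' (+4 fires, +10 burnt)
Step 5: cell (0,4)='.' (+1 fires, +4 burnt)
Step 6: cell (0,4)='.' (+0 fires, +1 burnt)
  fire out at step 6

3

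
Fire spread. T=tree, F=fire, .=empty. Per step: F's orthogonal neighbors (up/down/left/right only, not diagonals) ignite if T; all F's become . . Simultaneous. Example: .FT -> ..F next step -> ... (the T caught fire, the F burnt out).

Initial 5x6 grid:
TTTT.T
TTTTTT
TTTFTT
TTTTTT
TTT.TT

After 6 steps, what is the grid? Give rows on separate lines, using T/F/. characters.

Step 1: 4 trees catch fire, 1 burn out
  TTTT.T
  TTTFTT
  TTF.FT
  TTTFTT
  TTT.TT
Step 2: 7 trees catch fire, 4 burn out
  TTTF.T
  TTF.FT
  TF...F
  TTF.FT
  TTT.TT
Step 3: 8 trees catch fire, 7 burn out
  TTF..T
  TF...F
  F.....
  TF...F
  TTF.FT
Step 4: 6 trees catch fire, 8 burn out
  TF...F
  F.....
  ......
  F.....
  TF...F
Step 5: 2 trees catch fire, 6 burn out
  F.....
  ......
  ......
  ......
  F.....
Step 6: 0 trees catch fire, 2 burn out
  ......
  ......
  ......
  ......
  ......

......
......
......
......
......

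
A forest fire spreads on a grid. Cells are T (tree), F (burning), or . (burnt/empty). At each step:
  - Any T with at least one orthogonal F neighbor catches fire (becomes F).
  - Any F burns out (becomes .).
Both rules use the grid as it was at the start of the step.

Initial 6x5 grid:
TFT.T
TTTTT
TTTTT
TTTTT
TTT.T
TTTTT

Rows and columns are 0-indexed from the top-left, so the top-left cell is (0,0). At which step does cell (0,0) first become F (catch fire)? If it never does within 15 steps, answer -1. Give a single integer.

Step 1: cell (0,0)='F' (+3 fires, +1 burnt)
  -> target ignites at step 1
Step 2: cell (0,0)='.' (+3 fires, +3 burnt)
Step 3: cell (0,0)='.' (+4 fires, +3 burnt)
Step 4: cell (0,0)='.' (+5 fires, +4 burnt)
Step 5: cell (0,0)='.' (+6 fires, +5 burnt)
Step 6: cell (0,0)='.' (+3 fires, +6 burnt)
Step 7: cell (0,0)='.' (+2 fires, +3 burnt)
Step 8: cell (0,0)='.' (+1 fires, +2 burnt)
Step 9: cell (0,0)='.' (+0 fires, +1 burnt)
  fire out at step 9

1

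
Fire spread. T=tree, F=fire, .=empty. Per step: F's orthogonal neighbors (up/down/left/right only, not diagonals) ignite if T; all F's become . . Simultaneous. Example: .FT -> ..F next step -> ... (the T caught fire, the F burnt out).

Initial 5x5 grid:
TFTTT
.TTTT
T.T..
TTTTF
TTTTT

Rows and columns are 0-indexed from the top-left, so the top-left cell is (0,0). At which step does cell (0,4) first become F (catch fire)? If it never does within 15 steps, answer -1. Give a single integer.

Step 1: cell (0,4)='T' (+5 fires, +2 burnt)
Step 2: cell (0,4)='T' (+4 fires, +5 burnt)
Step 3: cell (0,4)='F' (+5 fires, +4 burnt)
  -> target ignites at step 3
Step 4: cell (0,4)='.' (+3 fires, +5 burnt)
Step 5: cell (0,4)='.' (+2 fires, +3 burnt)
Step 6: cell (0,4)='.' (+0 fires, +2 burnt)
  fire out at step 6

3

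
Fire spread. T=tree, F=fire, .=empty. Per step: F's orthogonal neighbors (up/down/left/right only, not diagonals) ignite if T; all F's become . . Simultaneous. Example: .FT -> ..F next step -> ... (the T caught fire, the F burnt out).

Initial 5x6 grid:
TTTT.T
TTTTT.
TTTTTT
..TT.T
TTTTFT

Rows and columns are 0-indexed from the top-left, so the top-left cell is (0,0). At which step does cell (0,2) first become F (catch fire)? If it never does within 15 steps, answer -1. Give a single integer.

Step 1: cell (0,2)='T' (+2 fires, +1 burnt)
Step 2: cell (0,2)='T' (+3 fires, +2 burnt)
Step 3: cell (0,2)='T' (+4 fires, +3 burnt)
Step 4: cell (0,2)='T' (+4 fires, +4 burnt)
Step 5: cell (0,2)='T' (+4 fires, +4 burnt)
Step 6: cell (0,2)='F' (+3 fires, +4 burnt)
  -> target ignites at step 6
Step 7: cell (0,2)='.' (+2 fires, +3 burnt)
Step 8: cell (0,2)='.' (+1 fires, +2 burnt)
Step 9: cell (0,2)='.' (+0 fires, +1 burnt)
  fire out at step 9

6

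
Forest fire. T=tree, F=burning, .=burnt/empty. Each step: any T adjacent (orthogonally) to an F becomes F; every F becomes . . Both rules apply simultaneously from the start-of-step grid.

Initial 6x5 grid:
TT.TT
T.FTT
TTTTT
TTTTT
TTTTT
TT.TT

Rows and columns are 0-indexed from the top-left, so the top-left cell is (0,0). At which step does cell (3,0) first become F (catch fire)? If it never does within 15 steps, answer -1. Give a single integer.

Step 1: cell (3,0)='T' (+2 fires, +1 burnt)
Step 2: cell (3,0)='T' (+5 fires, +2 burnt)
Step 3: cell (3,0)='T' (+6 fires, +5 burnt)
Step 4: cell (3,0)='F' (+5 fires, +6 burnt)
  -> target ignites at step 4
Step 5: cell (3,0)='.' (+5 fires, +5 burnt)
Step 6: cell (3,0)='.' (+3 fires, +5 burnt)
Step 7: cell (3,0)='.' (+0 fires, +3 burnt)
  fire out at step 7

4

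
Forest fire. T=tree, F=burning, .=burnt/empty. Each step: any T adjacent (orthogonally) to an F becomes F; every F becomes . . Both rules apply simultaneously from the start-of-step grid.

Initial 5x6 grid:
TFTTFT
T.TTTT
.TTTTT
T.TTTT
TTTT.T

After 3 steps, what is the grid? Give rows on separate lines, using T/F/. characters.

Step 1: 5 trees catch fire, 2 burn out
  F.FF.F
  T.TTFT
  .TTTTT
  T.TTTT
  TTTT.T
Step 2: 5 trees catch fire, 5 burn out
  ......
  F.FF.F
  .TTTFT
  T.TTTT
  TTTT.T
Step 3: 4 trees catch fire, 5 burn out
  ......
  ......
  .TFF.F
  T.TTFT
  TTTT.T

......
......
.TFF.F
T.TTFT
TTTT.T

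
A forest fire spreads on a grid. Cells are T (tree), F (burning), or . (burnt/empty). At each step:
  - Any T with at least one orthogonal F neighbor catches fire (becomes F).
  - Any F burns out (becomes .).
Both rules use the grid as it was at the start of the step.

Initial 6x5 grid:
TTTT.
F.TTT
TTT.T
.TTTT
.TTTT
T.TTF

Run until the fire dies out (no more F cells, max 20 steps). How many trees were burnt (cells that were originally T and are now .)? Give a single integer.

Answer: 21

Derivation:
Step 1: +4 fires, +2 burnt (F count now 4)
Step 2: +5 fires, +4 burnt (F count now 5)
Step 3: +6 fires, +5 burnt (F count now 6)
Step 4: +5 fires, +6 burnt (F count now 5)
Step 5: +1 fires, +5 burnt (F count now 1)
Step 6: +0 fires, +1 burnt (F count now 0)
Fire out after step 6
Initially T: 22, now '.': 29
Total burnt (originally-T cells now '.'): 21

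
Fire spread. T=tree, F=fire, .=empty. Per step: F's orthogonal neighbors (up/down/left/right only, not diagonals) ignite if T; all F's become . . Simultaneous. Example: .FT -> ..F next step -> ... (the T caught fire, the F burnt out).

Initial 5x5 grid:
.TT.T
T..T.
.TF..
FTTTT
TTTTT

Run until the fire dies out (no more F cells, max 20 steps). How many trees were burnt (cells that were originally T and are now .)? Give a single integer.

Step 1: +4 fires, +2 burnt (F count now 4)
Step 2: +3 fires, +4 burnt (F count now 3)
Step 3: +2 fires, +3 burnt (F count now 2)
Step 4: +1 fires, +2 burnt (F count now 1)
Step 5: +0 fires, +1 burnt (F count now 0)
Fire out after step 5
Initially T: 15, now '.': 20
Total burnt (originally-T cells now '.'): 10

Answer: 10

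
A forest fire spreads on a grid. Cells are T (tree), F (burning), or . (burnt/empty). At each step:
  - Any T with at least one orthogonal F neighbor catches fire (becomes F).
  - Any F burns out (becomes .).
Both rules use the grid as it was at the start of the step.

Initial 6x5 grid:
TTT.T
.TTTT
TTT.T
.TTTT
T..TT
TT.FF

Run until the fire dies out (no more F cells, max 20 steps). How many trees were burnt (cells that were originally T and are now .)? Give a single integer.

Answer: 18

Derivation:
Step 1: +2 fires, +2 burnt (F count now 2)
Step 2: +2 fires, +2 burnt (F count now 2)
Step 3: +2 fires, +2 burnt (F count now 2)
Step 4: +3 fires, +2 burnt (F count now 3)
Step 5: +4 fires, +3 burnt (F count now 4)
Step 6: +3 fires, +4 burnt (F count now 3)
Step 7: +1 fires, +3 burnt (F count now 1)
Step 8: +1 fires, +1 burnt (F count now 1)
Step 9: +0 fires, +1 burnt (F count now 0)
Fire out after step 9
Initially T: 21, now '.': 27
Total burnt (originally-T cells now '.'): 18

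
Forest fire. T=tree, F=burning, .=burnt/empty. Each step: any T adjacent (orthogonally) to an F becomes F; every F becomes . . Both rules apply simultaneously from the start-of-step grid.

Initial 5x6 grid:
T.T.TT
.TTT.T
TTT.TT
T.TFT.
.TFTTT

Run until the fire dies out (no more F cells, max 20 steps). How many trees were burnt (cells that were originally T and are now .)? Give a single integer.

Step 1: +4 fires, +2 burnt (F count now 4)
Step 2: +3 fires, +4 burnt (F count now 3)
Step 3: +4 fires, +3 burnt (F count now 4)
Step 4: +5 fires, +4 burnt (F count now 5)
Step 5: +2 fires, +5 burnt (F count now 2)
Step 6: +1 fires, +2 burnt (F count now 1)
Step 7: +0 fires, +1 burnt (F count now 0)
Fire out after step 7
Initially T: 20, now '.': 29
Total burnt (originally-T cells now '.'): 19

Answer: 19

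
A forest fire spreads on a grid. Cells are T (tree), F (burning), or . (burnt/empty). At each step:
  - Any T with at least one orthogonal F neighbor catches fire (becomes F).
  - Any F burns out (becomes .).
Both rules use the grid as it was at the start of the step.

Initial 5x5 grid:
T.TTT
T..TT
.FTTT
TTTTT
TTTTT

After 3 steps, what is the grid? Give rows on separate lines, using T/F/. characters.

Step 1: 2 trees catch fire, 1 burn out
  T.TTT
  T..TT
  ..FTT
  TFTTT
  TTTTT
Step 2: 4 trees catch fire, 2 burn out
  T.TTT
  T..TT
  ...FT
  F.FTT
  TFTTT
Step 3: 5 trees catch fire, 4 burn out
  T.TTT
  T..FT
  ....F
  ...FT
  F.FTT

T.TTT
T..FT
....F
...FT
F.FTT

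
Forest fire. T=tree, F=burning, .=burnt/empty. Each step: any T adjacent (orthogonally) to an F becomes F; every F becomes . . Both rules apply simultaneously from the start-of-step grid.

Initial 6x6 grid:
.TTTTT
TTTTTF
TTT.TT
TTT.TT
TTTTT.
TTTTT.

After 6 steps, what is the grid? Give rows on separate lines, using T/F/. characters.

Step 1: 3 trees catch fire, 1 burn out
  .TTTTF
  TTTTF.
  TTT.TF
  TTT.TT
  TTTTT.
  TTTTT.
Step 2: 4 trees catch fire, 3 burn out
  .TTTF.
  TTTF..
  TTT.F.
  TTT.TF
  TTTTT.
  TTTTT.
Step 3: 3 trees catch fire, 4 burn out
  .TTF..
  TTF...
  TTT...
  TTT.F.
  TTTTT.
  TTTTT.
Step 4: 4 trees catch fire, 3 burn out
  .TF...
  TF....
  TTF...
  TTT...
  TTTTF.
  TTTTT.
Step 5: 6 trees catch fire, 4 burn out
  .F....
  F.....
  TF....
  TTF...
  TTTF..
  TTTTF.
Step 6: 4 trees catch fire, 6 burn out
  ......
  ......
  F.....
  TF....
  TTF...
  TTTF..

......
......
F.....
TF....
TTF...
TTTF..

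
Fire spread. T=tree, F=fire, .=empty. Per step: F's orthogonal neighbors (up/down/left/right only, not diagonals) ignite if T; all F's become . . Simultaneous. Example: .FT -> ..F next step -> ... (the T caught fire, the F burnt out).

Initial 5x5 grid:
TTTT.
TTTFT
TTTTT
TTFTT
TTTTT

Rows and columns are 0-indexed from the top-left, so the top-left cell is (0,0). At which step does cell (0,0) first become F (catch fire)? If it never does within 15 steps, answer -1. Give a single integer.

Step 1: cell (0,0)='T' (+8 fires, +2 burnt)
Step 2: cell (0,0)='T' (+8 fires, +8 burnt)
Step 3: cell (0,0)='T' (+5 fires, +8 burnt)
Step 4: cell (0,0)='F' (+1 fires, +5 burnt)
  -> target ignites at step 4
Step 5: cell (0,0)='.' (+0 fires, +1 burnt)
  fire out at step 5

4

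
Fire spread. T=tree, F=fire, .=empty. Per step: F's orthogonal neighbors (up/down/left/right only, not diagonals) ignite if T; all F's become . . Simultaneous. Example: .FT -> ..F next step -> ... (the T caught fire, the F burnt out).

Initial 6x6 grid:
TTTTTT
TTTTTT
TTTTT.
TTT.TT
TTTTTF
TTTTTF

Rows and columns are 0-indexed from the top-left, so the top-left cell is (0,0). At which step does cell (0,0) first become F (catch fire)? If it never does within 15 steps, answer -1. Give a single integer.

Step 1: cell (0,0)='T' (+3 fires, +2 burnt)
Step 2: cell (0,0)='T' (+3 fires, +3 burnt)
Step 3: cell (0,0)='T' (+3 fires, +3 burnt)
Step 4: cell (0,0)='T' (+5 fires, +3 burnt)
Step 5: cell (0,0)='T' (+7 fires, +5 burnt)
Step 6: cell (0,0)='T' (+5 fires, +7 burnt)
Step 7: cell (0,0)='T' (+3 fires, +5 burnt)
Step 8: cell (0,0)='T' (+2 fires, +3 burnt)
Step 9: cell (0,0)='F' (+1 fires, +2 burnt)
  -> target ignites at step 9
Step 10: cell (0,0)='.' (+0 fires, +1 burnt)
  fire out at step 10

9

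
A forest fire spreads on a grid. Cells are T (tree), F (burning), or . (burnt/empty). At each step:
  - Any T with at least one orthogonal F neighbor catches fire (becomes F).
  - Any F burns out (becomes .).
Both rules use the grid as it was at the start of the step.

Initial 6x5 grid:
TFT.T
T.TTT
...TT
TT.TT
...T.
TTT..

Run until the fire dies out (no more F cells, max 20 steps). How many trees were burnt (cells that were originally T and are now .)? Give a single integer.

Step 1: +2 fires, +1 burnt (F count now 2)
Step 2: +2 fires, +2 burnt (F count now 2)
Step 3: +1 fires, +2 burnt (F count now 1)
Step 4: +2 fires, +1 burnt (F count now 2)
Step 5: +3 fires, +2 burnt (F count now 3)
Step 6: +2 fires, +3 burnt (F count now 2)
Step 7: +0 fires, +2 burnt (F count now 0)
Fire out after step 7
Initially T: 17, now '.': 25
Total burnt (originally-T cells now '.'): 12

Answer: 12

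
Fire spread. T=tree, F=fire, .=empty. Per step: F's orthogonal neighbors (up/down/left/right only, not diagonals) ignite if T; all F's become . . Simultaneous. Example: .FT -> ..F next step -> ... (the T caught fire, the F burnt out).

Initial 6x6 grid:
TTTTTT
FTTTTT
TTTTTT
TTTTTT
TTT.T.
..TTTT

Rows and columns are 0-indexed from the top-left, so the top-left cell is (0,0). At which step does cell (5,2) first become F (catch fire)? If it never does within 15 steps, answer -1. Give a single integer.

Step 1: cell (5,2)='T' (+3 fires, +1 burnt)
Step 2: cell (5,2)='T' (+4 fires, +3 burnt)
Step 3: cell (5,2)='T' (+5 fires, +4 burnt)
Step 4: cell (5,2)='T' (+5 fires, +5 burnt)
Step 5: cell (5,2)='T' (+5 fires, +5 burnt)
Step 6: cell (5,2)='F' (+4 fires, +5 burnt)
  -> target ignites at step 6
Step 7: cell (5,2)='.' (+3 fires, +4 burnt)
Step 8: cell (5,2)='.' (+1 fires, +3 burnt)
Step 9: cell (5,2)='.' (+1 fires, +1 burnt)
Step 10: cell (5,2)='.' (+0 fires, +1 burnt)
  fire out at step 10

6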